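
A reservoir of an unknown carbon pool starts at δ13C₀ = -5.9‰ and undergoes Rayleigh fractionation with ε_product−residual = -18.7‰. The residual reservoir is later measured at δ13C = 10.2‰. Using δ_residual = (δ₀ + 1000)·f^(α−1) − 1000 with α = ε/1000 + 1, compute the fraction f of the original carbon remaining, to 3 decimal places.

0.424

α − 1 = ε/1000 = -0.0187
(δ_res + 1000)/(δ₀ + 1000) = (10.2 + 1000)/(-5.9 + 1000) = 1010.2/994.1 = 1.016196
f = 1.016196^(1/-0.0187) = exp(ln(1.016196)/-0.0187) = exp(0.01607/-0.0187)
f = exp(-0.8591) = 0.4235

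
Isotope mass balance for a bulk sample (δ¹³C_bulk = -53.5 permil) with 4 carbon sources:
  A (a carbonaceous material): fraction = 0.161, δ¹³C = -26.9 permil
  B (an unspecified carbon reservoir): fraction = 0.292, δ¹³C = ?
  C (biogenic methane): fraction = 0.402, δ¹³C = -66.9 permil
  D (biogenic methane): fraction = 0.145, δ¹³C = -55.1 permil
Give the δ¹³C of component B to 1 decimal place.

-48.9 permil

Isotope mass balance: δ_bulk = Σ fᵢ·δᵢ.
-53.5 = 0.161×(-26.9) + 0.292×δ_B + 0.402×(-66.9) + 0.145×(-55.1)
0.292·δ_B = -53.5 − (-39.214) = -14.286
δ_B = -14.286 / 0.292 = -48.92 permil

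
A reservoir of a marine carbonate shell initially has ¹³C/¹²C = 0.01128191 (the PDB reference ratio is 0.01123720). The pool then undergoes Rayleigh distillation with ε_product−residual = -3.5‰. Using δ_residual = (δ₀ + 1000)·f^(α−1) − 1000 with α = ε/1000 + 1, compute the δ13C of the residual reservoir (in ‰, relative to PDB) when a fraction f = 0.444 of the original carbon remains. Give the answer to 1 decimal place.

6.8‰

δ₀ = (0.01128191/0.01123720 − 1)×1000 = (1.003979 − 1)×1000 = 3.979‰
α − 1 = ε/1000 = -0.0035
f^(α−1) = 0.444^(-0.0035) = 1.002846
δ_res = (3.979 + 1000) × 1.002846 − 1000 = 1006.836 − 1000 = 6.84‰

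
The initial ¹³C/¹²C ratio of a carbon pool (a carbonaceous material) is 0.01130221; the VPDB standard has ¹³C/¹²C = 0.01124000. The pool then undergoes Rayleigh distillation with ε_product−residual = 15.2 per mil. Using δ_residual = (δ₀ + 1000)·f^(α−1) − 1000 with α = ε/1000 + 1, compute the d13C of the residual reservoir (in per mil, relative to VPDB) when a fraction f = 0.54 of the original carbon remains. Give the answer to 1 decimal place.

-3.8 per mil

δ₀ = (0.01130221/0.01124000 − 1)×1000 = (1.005535 − 1)×1000 = 5.535 per mil
α − 1 = ε/1000 = 0.0152
f^(α−1) = 0.54^(0.0152) = 0.990678
δ_res = (5.535 + 1000) × 0.990678 − 1000 = 996.161 − 1000 = -3.84 per mil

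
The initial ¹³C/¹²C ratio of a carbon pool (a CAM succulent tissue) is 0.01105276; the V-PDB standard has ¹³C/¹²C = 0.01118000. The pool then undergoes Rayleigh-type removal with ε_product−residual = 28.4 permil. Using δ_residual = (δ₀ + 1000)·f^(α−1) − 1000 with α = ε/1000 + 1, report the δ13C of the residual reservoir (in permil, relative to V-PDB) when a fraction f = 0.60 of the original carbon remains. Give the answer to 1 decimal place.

δ₀ = (0.01105276/0.01118000 − 1)×1000 = (0.988619 − 1)×1000 = -11.381 permil
α − 1 = ε/1000 = 0.0284
f^(α−1) = 0.60^(0.0284) = 0.985597
δ_res = (-11.381 + 1000) × 0.985597 − 1000 = 974.380 − 1000 = -25.62 permil

-25.6 permil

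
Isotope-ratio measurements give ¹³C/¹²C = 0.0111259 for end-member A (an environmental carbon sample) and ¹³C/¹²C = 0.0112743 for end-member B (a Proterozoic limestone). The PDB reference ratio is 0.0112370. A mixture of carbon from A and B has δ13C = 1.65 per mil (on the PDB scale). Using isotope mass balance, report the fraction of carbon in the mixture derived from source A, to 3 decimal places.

δ_A = (0.0111259/0.0112370 − 1)×1000 = (0.990113 − 1)×1000 = -9.887 per mil
δ_B = (0.0112743/0.0112370 − 1)×1000 = (1.003319 − 1)×1000 = 3.319 per mil
f_A = (δ_mix − δ_B)/(δ_A − δ_B) = (1.65 − (3.319))/(-9.887 − (3.319))
f_A = -1.669 / -13.206 = 0.1264

0.126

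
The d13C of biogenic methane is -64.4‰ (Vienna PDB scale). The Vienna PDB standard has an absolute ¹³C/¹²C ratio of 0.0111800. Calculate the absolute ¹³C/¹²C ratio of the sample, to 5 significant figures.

R_sample = R_standard × (d13C/1000 + 1)
R_sample = 0.0111800 × (-64.4/1000 + 1) = 0.0111800 × 0.935600
R_sample = 0.0104600

0.010460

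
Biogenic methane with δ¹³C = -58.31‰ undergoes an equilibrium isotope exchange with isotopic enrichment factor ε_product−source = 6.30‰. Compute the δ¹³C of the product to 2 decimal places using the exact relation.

-52.38‰

To first order, δ_product ≈ δ_source + ε = -52.01‰.
Exactly, δ_product = (δ_source + 1000)·(ε/1000 + 1) − 1000.
δ_product = (-58.31 + 1000) × (6.30/1000 + 1) − 1000
δ_product = -52.377‰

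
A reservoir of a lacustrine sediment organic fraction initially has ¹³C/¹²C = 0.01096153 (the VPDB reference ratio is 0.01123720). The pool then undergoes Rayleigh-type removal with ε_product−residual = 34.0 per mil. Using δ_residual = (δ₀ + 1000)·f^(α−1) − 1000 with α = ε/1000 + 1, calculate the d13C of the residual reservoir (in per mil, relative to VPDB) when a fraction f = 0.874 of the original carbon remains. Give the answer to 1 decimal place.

-29.0 per mil

δ₀ = (0.01096153/0.01123720 − 1)×1000 = (0.975468 − 1)×1000 = -24.532 per mil
α − 1 = ε/1000 = 0.0340
f^(α−1) = 0.874^(0.0340) = 0.995432
δ_res = (-24.532 + 1000) × 0.995432 − 1000 = 971.012 − 1000 = -28.99 per mil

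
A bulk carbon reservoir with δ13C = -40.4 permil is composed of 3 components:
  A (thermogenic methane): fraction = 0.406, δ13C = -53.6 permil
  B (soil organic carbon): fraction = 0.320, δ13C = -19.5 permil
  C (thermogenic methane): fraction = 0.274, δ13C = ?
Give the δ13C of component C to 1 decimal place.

Isotope mass balance: δ_bulk = Σ fᵢ·δᵢ.
-40.4 = 0.406×(-53.6) + 0.320×(-19.5) + 0.274×δ_C
0.274·δ_C = -40.4 − (-28.002) = -12.398
δ_C = -12.398 / 0.274 = -45.25 permil

-45.2 permil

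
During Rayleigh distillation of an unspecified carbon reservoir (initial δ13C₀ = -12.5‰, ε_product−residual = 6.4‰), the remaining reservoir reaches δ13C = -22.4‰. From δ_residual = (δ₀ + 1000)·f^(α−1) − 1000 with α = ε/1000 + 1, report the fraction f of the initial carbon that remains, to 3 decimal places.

α − 1 = ε/1000 = 0.0064
(δ_res + 1000)/(δ₀ + 1000) = (-22.4 + 1000)/(-12.5 + 1000) = 977.6/987.5 = 0.989975
f = 0.989975^(1/0.0064) = exp(ln(0.989975)/0.0064) = exp(-0.01008/0.0064)
f = exp(-1.5744) = 0.2071

0.207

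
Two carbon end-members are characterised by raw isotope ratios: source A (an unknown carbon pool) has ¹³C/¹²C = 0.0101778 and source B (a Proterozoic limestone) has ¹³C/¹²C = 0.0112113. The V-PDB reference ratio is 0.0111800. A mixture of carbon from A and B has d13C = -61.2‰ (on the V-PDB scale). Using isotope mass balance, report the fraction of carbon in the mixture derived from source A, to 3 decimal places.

δ_A = (0.0101778/0.0111800 − 1)×1000 = (0.910358 − 1)×1000 = -89.642‰
δ_B = (0.0112113/0.0111800 − 1)×1000 = (1.002800 − 1)×1000 = 2.800‰
f_A = (δ_mix − δ_B)/(δ_A − δ_B) = (-61.2 − (2.800))/(-89.642 − (2.800))
f_A = -64.000 / -92.442 = 0.6923

0.692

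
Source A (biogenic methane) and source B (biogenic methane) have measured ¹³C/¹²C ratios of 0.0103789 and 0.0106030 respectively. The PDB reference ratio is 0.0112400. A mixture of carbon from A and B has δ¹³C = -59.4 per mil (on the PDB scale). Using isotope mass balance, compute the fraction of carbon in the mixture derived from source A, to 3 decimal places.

δ_A = (0.0103789/0.0112400 − 1)×1000 = (0.923390 − 1)×1000 = -76.610 per mil
δ_B = (0.0106030/0.0112400 − 1)×1000 = (0.943327 − 1)×1000 = -56.673 per mil
f_A = (δ_mix − δ_B)/(δ_A − δ_B) = (-59.4 − (-56.673))/(-76.610 − (-56.673))
f_A = -2.727 / -19.938 = 0.1368

0.137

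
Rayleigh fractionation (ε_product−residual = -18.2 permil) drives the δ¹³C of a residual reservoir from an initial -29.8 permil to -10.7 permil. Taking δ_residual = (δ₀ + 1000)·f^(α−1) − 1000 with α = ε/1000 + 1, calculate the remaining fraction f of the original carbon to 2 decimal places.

α − 1 = ε/1000 = -0.0182
(δ_res + 1000)/(δ₀ + 1000) = (-10.7 + 1000)/(-29.8 + 1000) = 989.3/970.2 = 1.019687
f = 1.019687^(1/-0.0182) = exp(ln(1.019687)/-0.0182) = exp(0.01950/-0.0182)
f = exp(-1.0712) = 0.3426

0.34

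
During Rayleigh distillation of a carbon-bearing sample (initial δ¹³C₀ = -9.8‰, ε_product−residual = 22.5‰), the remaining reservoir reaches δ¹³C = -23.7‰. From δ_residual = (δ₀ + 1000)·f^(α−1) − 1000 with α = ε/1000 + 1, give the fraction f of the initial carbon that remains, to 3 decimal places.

0.533

α − 1 = ε/1000 = 0.0225
(δ_res + 1000)/(δ₀ + 1000) = (-23.7 + 1000)/(-9.8 + 1000) = 976.3/990.2 = 0.985962
f = 0.985962^(1/0.0225) = exp(ln(0.985962)/0.0225) = exp(-0.01414/0.0225)
f = exp(-0.6283) = 0.5335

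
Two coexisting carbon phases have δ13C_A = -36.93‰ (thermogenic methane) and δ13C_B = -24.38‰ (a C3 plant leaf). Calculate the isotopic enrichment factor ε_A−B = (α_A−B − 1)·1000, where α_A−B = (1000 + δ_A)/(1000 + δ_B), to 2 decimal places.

-12.86‰

α_A−B = (1000 + -36.93) / (1000 + -24.38) = 963.07 / 975.62 = 0.987136
ε_A−B = (0.987136 − 1) × 1000 = -12.864‰
(The approximation ε ≈ δ_A − δ_B would give -12.55‰.)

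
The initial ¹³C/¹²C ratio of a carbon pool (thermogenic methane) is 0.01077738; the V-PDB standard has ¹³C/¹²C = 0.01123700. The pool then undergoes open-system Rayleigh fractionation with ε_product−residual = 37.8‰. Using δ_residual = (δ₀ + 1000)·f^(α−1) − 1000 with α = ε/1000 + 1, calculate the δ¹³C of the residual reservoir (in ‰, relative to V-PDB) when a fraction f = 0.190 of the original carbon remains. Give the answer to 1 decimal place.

-99.3‰

δ₀ = (0.01077738/0.01123700 − 1)×1000 = (0.959098 − 1)×1000 = -40.902‰
α − 1 = ε/1000 = 0.0378
f^(α−1) = 0.190^(0.0378) = 0.939154
δ_res = (-40.902 + 1000) × 0.939154 − 1000 = 900.741 − 1000 = -99.26‰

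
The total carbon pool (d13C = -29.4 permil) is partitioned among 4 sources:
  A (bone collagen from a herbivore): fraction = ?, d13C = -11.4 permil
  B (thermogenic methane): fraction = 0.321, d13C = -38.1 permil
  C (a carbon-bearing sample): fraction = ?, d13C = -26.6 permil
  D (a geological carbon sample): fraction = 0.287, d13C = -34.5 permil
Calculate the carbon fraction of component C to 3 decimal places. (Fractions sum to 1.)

0.184

Let f_C and f_A be the unknown fractions; fractions sum to 1 so f_C + f_A = 0.392.
Mass balance: Σ fᵢ·δᵢ = δ_bulk ⇒ f_C·(-26.6) + f_A·(-11.4) = -29.4 − (-22.132) = -7.268
Substitute f_A = 0.392 − f_C:
f_C·(-26.6 − -11.4) = -7.268 − 0.392×(-11.4) = -2.800
f_C = -2.800 / -15.2 = 0.1842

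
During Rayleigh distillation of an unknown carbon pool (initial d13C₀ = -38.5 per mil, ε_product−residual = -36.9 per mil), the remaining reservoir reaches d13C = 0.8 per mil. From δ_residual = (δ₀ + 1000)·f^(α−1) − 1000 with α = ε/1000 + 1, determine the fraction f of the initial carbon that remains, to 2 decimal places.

0.34

α − 1 = ε/1000 = -0.0369
(δ_res + 1000)/(δ₀ + 1000) = (0.8 + 1000)/(-38.5 + 1000) = 1000.8/961.5 = 1.040874
f = 1.040874^(1/-0.0369) = exp(ln(1.040874)/-0.0369) = exp(0.04006/-0.0369)
f = exp(-1.0856) = 0.3377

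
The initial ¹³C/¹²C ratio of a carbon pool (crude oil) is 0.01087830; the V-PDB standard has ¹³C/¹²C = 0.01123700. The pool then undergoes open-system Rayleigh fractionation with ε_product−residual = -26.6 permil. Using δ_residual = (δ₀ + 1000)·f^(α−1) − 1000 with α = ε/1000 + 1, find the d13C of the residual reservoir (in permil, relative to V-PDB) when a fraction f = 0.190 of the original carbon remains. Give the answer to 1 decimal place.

11.8 permil

δ₀ = (0.01087830/0.01123700 − 1)×1000 = (0.968079 − 1)×1000 = -31.921 permil
α − 1 = ε/1000 = -0.0266
f^(α−1) = 0.190^(-0.0266) = 1.045166
δ_res = (-31.921 + 1000) × 1.045166 − 1000 = 1011.803 − 1000 = 11.80 permil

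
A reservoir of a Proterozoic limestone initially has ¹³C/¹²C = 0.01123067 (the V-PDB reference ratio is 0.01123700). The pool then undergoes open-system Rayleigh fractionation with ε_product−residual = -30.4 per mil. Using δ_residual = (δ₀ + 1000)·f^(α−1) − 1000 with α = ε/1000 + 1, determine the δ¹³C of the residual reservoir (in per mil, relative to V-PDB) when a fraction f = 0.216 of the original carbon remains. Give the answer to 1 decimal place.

47.1 per mil

δ₀ = (0.01123067/0.01123700 − 1)×1000 = (0.999437 − 1)×1000 = -0.563 per mil
α − 1 = ε/1000 = -0.0304
f^(α−1) = 0.216^(-0.0304) = 1.047690
δ_res = (-0.563 + 1000) × 1.047690 − 1000 = 1047.099 − 1000 = 47.10 per mil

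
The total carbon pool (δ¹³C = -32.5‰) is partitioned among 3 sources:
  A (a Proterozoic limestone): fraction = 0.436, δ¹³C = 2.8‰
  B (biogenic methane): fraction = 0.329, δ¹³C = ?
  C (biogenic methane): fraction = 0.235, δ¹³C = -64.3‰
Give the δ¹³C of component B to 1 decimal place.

-56.6‰

Isotope mass balance: δ_bulk = Σ fᵢ·δᵢ.
-32.5 = 0.436×(2.8) + 0.329×δ_B + 0.235×(-64.3)
0.329·δ_B = -32.5 − (-13.890) = -18.610
δ_B = -18.610 / 0.329 = -56.57‰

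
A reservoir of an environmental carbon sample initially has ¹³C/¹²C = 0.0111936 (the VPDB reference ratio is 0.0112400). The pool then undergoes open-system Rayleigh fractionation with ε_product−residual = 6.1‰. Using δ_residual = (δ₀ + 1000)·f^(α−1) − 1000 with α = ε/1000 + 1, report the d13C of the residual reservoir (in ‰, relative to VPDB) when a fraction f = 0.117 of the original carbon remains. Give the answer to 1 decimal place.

-17.1‰

δ₀ = (0.0111936/0.0112400 − 1)×1000 = (0.995872 − 1)×1000 = -4.128‰
α − 1 = ε/1000 = 0.0061
f^(α−1) = 0.117^(0.0061) = 0.986997
δ_res = (-4.128 + 1000) × 0.986997 − 1000 = 982.923 − 1000 = -17.08‰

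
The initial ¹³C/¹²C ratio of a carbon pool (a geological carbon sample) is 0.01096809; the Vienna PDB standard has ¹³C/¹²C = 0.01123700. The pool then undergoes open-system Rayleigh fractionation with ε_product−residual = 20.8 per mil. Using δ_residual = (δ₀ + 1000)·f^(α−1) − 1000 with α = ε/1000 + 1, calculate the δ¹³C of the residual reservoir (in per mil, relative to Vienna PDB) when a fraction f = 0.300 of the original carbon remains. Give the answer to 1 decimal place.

δ₀ = (0.01096809/0.01123700 − 1)×1000 = (0.976069 − 1)×1000 = -23.931 per mil
α − 1 = ε/1000 = 0.0208
f^(α−1) = 0.300^(0.0208) = 0.975268
δ_res = (-23.931 + 1000) × 0.975268 − 1000 = 951.929 − 1000 = -48.07 per mil

-48.1 per mil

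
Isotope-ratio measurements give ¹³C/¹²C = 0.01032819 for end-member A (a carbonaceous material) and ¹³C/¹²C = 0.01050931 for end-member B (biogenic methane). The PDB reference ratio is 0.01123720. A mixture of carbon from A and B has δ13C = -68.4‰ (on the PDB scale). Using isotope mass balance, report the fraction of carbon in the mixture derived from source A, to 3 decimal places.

0.225

δ_A = (0.01032819/0.01123720 − 1)×1000 = (0.919107 − 1)×1000 = -80.893‰
δ_B = (0.01050931/0.01123720 − 1)×1000 = (0.935225 − 1)×1000 = -64.775‰
f_A = (δ_mix − δ_B)/(δ_A − δ_B) = (-68.4 − (-64.775))/(-80.893 − (-64.775))
f_A = -3.625 / -16.118 = 0.2249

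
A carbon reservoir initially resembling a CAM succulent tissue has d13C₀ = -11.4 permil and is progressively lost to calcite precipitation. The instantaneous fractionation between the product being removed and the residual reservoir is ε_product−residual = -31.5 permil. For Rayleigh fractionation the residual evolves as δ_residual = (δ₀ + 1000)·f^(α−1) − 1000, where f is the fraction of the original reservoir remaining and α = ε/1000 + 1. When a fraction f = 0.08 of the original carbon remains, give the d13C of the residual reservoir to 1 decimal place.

Rayleigh residual: δ_res = (δ₀ + 1000)·f^(α−1) − 1000
α = ε/1000 + 1 = 0.96850, so α − 1 = -0.03150
f^(α−1) = 0.08^(-0.03150) = 1.082811
δ_res = (-11.4 + 1000) × 1.082811 − 1000 = 1070.467 − 1000 = 70.47 permil

70.5 permil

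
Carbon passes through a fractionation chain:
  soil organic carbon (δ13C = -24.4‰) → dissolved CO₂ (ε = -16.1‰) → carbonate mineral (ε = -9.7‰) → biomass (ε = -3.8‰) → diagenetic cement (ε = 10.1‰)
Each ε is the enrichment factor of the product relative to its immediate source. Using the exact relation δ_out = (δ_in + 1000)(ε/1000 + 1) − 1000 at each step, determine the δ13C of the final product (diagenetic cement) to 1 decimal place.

step 1: δ = (-24.40 + 1000)·(-16.1/1000 + 1) − 1000 = -40.11‰
step 2: δ = (-40.11 + 1000)·(-9.7/1000 + 1) − 1000 = -49.42‰
step 3: δ = (-49.42 + 1000)·(-3.8/1000 + 1) − 1000 = -53.03‰
step 4: δ = (-53.03 + 1000)·(10.1/1000 + 1) − 1000 = -43.47‰

-43.5‰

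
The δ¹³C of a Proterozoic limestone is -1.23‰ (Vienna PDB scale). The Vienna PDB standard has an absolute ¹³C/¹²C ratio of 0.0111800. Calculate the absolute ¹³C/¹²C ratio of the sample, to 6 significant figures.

0.0111662

R_sample = R_standard × (δ¹³C/1000 + 1)
R_sample = 0.0111800 × (-1.23/1000 + 1) = 0.0111800 × 0.998770
R_sample = 0.0111662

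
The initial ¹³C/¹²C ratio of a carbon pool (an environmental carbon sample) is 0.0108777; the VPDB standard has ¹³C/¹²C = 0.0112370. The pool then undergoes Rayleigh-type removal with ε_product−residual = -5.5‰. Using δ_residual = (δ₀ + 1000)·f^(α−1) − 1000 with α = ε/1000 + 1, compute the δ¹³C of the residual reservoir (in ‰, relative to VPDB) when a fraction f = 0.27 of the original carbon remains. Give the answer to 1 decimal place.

δ₀ = (0.0108777/0.0112370 − 1)×1000 = (0.968025 − 1)×1000 = -31.975‰
α − 1 = ε/1000 = -0.0055
f^(α−1) = 0.27^(-0.0055) = 1.007227
δ_res = (-31.975 + 1000) × 1.007227 − 1000 = 975.022 − 1000 = -24.98‰

-25.0‰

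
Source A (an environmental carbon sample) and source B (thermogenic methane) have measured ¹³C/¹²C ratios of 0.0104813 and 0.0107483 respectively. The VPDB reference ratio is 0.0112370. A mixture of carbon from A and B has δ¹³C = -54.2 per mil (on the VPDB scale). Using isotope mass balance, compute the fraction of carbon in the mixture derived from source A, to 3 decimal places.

0.451

δ_A = (0.0104813/0.0112370 − 1)×1000 = (0.932749 − 1)×1000 = -67.251 per mil
δ_B = (0.0107483/0.0112370 − 1)×1000 = (0.956510 − 1)×1000 = -43.490 per mil
f_A = (δ_mix − δ_B)/(δ_A − δ_B) = (-54.2 − (-43.490))/(-67.251 − (-43.490))
f_A = -10.710 / -23.761 = 0.4507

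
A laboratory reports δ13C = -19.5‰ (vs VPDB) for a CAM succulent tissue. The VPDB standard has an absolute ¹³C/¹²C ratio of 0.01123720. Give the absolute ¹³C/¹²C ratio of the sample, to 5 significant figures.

0.011018

R_sample = R_standard × (δ13C/1000 + 1)
R_sample = 0.01123720 × (-19.5/1000 + 1) = 0.01123720 × 0.980500
R_sample = 0.0110181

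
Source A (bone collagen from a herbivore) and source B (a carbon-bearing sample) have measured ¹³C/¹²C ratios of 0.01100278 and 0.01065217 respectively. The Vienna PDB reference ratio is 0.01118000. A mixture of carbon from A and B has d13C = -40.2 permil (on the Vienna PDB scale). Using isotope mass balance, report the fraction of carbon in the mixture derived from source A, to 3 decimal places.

0.224

δ_A = (0.01100278/0.01118000 − 1)×1000 = (0.984148 − 1)×1000 = -15.852 permil
δ_B = (0.01065217/0.01118000 − 1)×1000 = (0.952788 − 1)×1000 = -47.212 permil
f_A = (δ_mix − δ_B)/(δ_A − δ_B) = (-40.2 − (-47.212))/(-15.852 − (-47.212))
f_A = 7.012 / 31.360 = 0.2236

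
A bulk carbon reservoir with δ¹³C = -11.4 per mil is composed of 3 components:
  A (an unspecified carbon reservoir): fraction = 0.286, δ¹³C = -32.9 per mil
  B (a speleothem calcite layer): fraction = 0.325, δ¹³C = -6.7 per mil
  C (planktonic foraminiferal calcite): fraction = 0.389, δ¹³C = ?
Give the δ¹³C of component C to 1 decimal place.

Isotope mass balance: δ_bulk = Σ fᵢ·δᵢ.
-11.4 = 0.286×(-32.9) + 0.325×(-6.7) + 0.389×δ_C
0.389·δ_C = -11.4 − (-11.587) = 0.187
δ_C = 0.187 / 0.389 = 0.48 per mil

0.5 per mil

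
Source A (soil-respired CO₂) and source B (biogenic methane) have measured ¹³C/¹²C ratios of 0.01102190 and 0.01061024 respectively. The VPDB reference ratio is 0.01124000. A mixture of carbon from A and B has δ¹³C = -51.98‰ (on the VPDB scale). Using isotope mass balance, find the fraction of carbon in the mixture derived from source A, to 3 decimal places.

0.111

δ_A = (0.01102190/0.01124000 − 1)×1000 = (0.980596 − 1)×1000 = -19.404‰
δ_B = (0.01061024/0.01124000 − 1)×1000 = (0.943972 − 1)×1000 = -56.028‰
f_A = (δ_mix − δ_B)/(δ_A − δ_B) = (-51.98 − (-56.028))/(-19.404 − (-56.028))
f_A = 4.048 / 36.625 = 0.1105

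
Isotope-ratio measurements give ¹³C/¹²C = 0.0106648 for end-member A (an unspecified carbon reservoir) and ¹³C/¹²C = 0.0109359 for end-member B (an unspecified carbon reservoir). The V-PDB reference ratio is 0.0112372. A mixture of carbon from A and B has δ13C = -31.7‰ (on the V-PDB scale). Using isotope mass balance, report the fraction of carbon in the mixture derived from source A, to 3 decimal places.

δ_A = (0.0106648/0.0112372 − 1)×1000 = (0.949062 − 1)×1000 = -50.938‰
δ_B = (0.0109359/0.0112372 − 1)×1000 = (0.973187 − 1)×1000 = -26.813‰
f_A = (δ_mix − δ_B)/(δ_A − δ_B) = (-31.7 − (-26.813))/(-50.938 − (-26.813))
f_A = -4.887 / -24.125 = 0.2026

0.203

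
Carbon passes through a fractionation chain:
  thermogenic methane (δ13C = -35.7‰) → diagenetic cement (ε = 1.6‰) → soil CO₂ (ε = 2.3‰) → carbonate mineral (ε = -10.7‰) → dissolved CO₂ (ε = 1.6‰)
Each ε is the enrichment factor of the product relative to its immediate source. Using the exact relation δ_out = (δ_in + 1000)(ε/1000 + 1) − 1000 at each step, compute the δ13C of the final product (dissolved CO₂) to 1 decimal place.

-40.8‰

step 1: δ = (-35.70 + 1000)·(1.6/1000 + 1) − 1000 = -34.16‰
step 2: δ = (-34.16 + 1000)·(2.3/1000 + 1) − 1000 = -31.94‰
step 3: δ = (-31.94 + 1000)·(-10.7/1000 + 1) − 1000 = -42.29‰
step 4: δ = (-42.29 + 1000)·(1.6/1000 + 1) − 1000 = -40.76‰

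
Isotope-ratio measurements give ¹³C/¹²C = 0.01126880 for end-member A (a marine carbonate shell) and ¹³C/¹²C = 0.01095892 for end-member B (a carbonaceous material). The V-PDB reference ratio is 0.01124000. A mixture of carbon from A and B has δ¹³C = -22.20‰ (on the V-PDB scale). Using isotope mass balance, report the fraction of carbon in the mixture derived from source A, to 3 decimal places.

0.102

δ_A = (0.01126880/0.01124000 − 1)×1000 = (1.002562 − 1)×1000 = 2.562‰
δ_B = (0.01095892/0.01124000 − 1)×1000 = (0.974993 − 1)×1000 = -25.007‰
f_A = (δ_mix − δ_B)/(δ_A − δ_B) = (-22.20 − (-25.007))/(2.562 − (-25.007))
f_A = 2.807 / 27.569 = 0.1018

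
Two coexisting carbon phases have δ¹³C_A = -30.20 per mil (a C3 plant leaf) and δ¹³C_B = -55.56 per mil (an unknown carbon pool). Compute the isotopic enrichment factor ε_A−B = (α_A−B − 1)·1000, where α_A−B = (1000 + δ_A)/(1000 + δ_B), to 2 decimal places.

α_A−B = (1000 + -30.20) / (1000 + -55.56) = 969.80 / 944.44 = 1.026852
ε_A−B = (1.026852 − 1) × 1000 = 26.852 per mil
(The approximation ε ≈ δ_A − δ_B would give 25.36 per mil.)

26.85 per mil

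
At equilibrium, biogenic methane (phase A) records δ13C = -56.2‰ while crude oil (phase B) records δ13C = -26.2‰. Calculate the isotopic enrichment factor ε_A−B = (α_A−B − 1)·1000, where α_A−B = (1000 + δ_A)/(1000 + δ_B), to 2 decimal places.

-30.81‰

α_A−B = (1000 + -56.2) / (1000 + -26.2) = 943.8 / 973.8 = 0.969193
ε_A−B = (0.969193 − 1) × 1000 = -30.807‰
(The approximation ε ≈ δ_A − δ_B would give -30.0‰.)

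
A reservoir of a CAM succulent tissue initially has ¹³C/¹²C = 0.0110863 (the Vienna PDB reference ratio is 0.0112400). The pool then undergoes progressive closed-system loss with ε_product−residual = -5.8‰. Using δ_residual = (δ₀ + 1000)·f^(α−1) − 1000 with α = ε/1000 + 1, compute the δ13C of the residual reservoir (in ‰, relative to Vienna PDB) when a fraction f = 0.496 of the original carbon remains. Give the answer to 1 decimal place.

δ₀ = (0.0110863/0.0112400 − 1)×1000 = (0.986326 − 1)×1000 = -13.674‰
α − 1 = ε/1000 = -0.0058
f^(α−1) = 0.496^(-0.0058) = 1.004075
δ_res = (-13.674 + 1000) × 1.004075 − 1000 = 990.345 − 1000 = -9.65‰

-9.7‰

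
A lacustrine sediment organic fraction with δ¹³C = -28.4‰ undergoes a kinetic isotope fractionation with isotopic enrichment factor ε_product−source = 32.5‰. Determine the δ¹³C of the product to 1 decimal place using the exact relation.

3.2‰

Exactly, δ_product = (δ_source + 1000)·(ε/1000 + 1) − 1000.
δ_product = (-28.4 + 1000) × (32.5/1000 + 1) − 1000
δ_product = 3.18‰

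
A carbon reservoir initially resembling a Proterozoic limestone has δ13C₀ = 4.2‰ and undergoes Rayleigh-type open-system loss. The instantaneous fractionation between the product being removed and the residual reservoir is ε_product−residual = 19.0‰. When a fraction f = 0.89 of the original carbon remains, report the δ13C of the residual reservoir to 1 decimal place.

Rayleigh residual: δ_res = (δ₀ + 1000)·f^(α−1) − 1000
α = ε/1000 + 1 = 1.01900, so α − 1 = 0.01900
f^(α−1) = 0.89^(0.01900) = 0.997788
δ_res = (4.2 + 1000) × 0.997788 − 1000 = 1001.979 − 1000 = 1.98‰

2.0‰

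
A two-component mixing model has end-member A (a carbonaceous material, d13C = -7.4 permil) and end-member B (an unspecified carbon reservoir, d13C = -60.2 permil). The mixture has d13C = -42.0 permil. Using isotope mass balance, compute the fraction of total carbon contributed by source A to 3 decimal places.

δ_mix = f_A·δ_A + (1 − f_A)·δ_B  ⇒  f_A = (δ_mix − δ_B)/(δ_A − δ_B)
f_A = (-42.0 − (-60.2)) / (-7.4 − (-60.2))
f_A = 18.2 / 52.8 = 0.3447

0.345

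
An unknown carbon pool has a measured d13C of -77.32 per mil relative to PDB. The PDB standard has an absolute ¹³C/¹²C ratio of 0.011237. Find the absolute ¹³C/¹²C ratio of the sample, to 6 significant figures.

0.0103682

R_sample = R_standard × (d13C/1000 + 1)
R_sample = 0.011237 × (-77.32/1000 + 1) = 0.011237 × 0.922680
R_sample = 0.0103682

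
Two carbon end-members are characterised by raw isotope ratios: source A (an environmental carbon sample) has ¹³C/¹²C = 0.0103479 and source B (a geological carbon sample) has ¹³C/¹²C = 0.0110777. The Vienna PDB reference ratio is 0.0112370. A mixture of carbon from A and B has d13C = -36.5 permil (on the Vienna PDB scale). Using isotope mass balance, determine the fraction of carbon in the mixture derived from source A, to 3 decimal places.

0.344

δ_A = (0.0103479/0.0112370 − 1)×1000 = (0.920877 − 1)×1000 = -79.123 permil
δ_B = (0.0110777/0.0112370 − 1)×1000 = (0.985824 − 1)×1000 = -14.176 permil
f_A = (δ_mix − δ_B)/(δ_A − δ_B) = (-36.5 − (-14.176))/(-79.123 − (-14.176))
f_A = -22.324 / -64.946 = 0.3437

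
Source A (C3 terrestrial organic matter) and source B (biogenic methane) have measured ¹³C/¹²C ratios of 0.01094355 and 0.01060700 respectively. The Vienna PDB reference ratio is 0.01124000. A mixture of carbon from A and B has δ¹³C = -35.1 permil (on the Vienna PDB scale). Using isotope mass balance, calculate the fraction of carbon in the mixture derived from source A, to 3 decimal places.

0.709

δ_A = (0.01094355/0.01124000 − 1)×1000 = (0.973625 − 1)×1000 = -26.375 permil
δ_B = (0.01060700/0.01124000 − 1)×1000 = (0.943683 − 1)×1000 = -56.317 permil
f_A = (δ_mix − δ_B)/(δ_A − δ_B) = (-35.1 − (-56.317))/(-26.375 − (-56.317))
f_A = 21.217 / 29.942 = 0.7086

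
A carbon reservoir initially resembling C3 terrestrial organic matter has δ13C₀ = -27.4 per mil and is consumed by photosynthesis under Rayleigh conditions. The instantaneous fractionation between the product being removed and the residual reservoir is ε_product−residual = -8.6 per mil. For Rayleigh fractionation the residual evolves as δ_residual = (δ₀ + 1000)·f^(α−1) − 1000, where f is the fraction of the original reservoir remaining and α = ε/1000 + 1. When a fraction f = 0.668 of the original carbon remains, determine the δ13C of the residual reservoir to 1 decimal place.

-24.0 per mil

Rayleigh residual: δ_res = (δ₀ + 1000)·f^(α−1) − 1000
α = ε/1000 + 1 = 0.99140, so α − 1 = -0.00860
f^(α−1) = 0.668^(-0.00860) = 1.003476
δ_res = (-27.4 + 1000) × 1.003476 − 1000 = 975.981 − 1000 = -24.02 per mil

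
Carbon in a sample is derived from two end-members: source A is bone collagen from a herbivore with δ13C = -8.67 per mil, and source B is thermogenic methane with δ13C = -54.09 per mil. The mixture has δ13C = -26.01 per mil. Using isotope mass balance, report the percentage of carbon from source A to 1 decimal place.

61.8%

δ_mix = f_A·δ_A + (1 − f_A)·δ_B  ⇒  f_A = (δ_mix − δ_B)/(δ_A − δ_B)
f_A = (-26.01 − (-54.09)) / (-8.67 − (-54.09))
f_A = 28.08 / 45.42 = 0.6182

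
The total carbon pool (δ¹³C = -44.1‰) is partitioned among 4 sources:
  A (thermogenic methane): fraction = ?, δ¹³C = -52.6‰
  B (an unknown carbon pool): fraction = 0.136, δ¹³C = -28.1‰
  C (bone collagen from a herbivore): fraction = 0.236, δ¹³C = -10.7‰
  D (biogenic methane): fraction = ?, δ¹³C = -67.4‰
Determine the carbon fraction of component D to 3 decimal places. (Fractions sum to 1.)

Let f_D and f_A be the unknown fractions; fractions sum to 1 so f_D + f_A = 0.628.
Mass balance: Σ fᵢ·δᵢ = δ_bulk ⇒ f_D·(-67.4) + f_A·(-52.6) = -44.1 − (-6.347) = -37.753
Substitute f_A = 0.628 − f_D:
f_D·(-67.4 − -52.6) = -37.753 − 0.628×(-52.6) = -4.720
f_D = -4.720 / -14.8 = 0.3189

0.319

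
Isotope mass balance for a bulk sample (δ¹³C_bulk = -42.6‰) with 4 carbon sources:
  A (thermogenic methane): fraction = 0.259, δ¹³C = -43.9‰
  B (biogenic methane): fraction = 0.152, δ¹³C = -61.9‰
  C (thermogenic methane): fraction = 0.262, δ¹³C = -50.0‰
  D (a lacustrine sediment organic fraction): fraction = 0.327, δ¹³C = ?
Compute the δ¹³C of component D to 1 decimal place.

Isotope mass balance: δ_bulk = Σ fᵢ·δᵢ.
-42.6 = 0.259×(-43.9) + 0.152×(-61.9) + 0.262×(-50.0) + 0.327×δ_D
0.327·δ_D = -42.6 − (-33.879) = -8.721
δ_D = -8.721 / 0.327 = -26.67‰

-26.7‰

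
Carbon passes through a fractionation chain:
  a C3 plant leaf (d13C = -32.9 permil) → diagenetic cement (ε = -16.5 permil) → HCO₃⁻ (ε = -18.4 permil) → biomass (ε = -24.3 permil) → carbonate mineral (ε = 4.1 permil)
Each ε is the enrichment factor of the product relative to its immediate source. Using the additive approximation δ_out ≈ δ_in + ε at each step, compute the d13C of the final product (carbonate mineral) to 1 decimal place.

-88.0 permil

step 1: δ ≈ -32.9 + (-16.5) = -49.4 permil
step 2: δ ≈ -49.4 + (-18.4) = -67.8 permil
step 3: δ ≈ -67.8 + (-24.3) = -92.1 permil
step 4: δ ≈ -92.1 + (4.1) = -88.0 permil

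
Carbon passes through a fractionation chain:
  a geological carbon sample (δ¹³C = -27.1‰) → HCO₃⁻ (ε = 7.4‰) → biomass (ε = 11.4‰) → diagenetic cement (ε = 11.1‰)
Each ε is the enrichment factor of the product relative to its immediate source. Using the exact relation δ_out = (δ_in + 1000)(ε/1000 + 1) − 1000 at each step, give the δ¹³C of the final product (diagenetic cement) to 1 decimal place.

step 1: δ = (-27.10 + 1000)·(7.4/1000 + 1) − 1000 = -19.90‰
step 2: δ = (-19.90 + 1000)·(11.4/1000 + 1) − 1000 = -8.73‰
step 3: δ = (-8.73 + 1000)·(11.1/1000 + 1) − 1000 = 2.28‰

2.3‰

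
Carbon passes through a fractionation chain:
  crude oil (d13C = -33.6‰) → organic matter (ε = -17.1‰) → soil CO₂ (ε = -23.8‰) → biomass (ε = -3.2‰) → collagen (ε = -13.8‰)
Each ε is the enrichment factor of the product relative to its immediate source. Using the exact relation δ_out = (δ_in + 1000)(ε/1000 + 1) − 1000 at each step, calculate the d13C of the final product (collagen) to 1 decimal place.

step 1: δ = (-33.60 + 1000)·(-17.1/1000 + 1) − 1000 = -50.13‰
step 2: δ = (-50.13 + 1000)·(-23.8/1000 + 1) − 1000 = -72.73‰
step 3: δ = (-72.73 + 1000)·(-3.2/1000 + 1) − 1000 = -75.70‰
step 4: δ = (-75.70 + 1000)·(-13.8/1000 + 1) − 1000 = -88.46‰

-88.5‰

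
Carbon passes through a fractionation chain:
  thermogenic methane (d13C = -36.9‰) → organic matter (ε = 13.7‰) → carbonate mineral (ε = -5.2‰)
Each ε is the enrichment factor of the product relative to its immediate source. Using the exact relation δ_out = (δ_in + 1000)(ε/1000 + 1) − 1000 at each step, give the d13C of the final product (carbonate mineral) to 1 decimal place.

step 1: δ = (-36.90 + 1000)·(13.7/1000 + 1) − 1000 = -23.71‰
step 2: δ = (-23.71 + 1000)·(-5.2/1000 + 1) − 1000 = -28.78‰

-28.8‰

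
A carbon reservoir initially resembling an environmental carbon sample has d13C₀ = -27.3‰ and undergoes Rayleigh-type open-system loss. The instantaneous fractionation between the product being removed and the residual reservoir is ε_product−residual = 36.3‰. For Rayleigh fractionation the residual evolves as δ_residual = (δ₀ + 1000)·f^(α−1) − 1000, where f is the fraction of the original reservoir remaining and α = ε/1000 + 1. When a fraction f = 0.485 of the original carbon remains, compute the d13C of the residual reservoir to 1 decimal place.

Rayleigh residual: δ_res = (δ₀ + 1000)·f^(α−1) − 1000
α = ε/1000 + 1 = 1.03630, so α − 1 = 0.03630
f^(α−1) = 0.485^(0.03630) = 0.974075
δ_res = (-27.3 + 1000) × 0.974075 − 1000 = 947.483 − 1000 = -52.52‰

-52.5‰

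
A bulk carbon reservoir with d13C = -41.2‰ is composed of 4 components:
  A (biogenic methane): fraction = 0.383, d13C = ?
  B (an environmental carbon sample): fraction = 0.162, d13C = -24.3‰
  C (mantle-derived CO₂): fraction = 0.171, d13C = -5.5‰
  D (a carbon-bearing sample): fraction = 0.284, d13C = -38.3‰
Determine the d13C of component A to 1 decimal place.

-66.4‰

Isotope mass balance: δ_bulk = Σ fᵢ·δᵢ.
-41.2 = 0.383×δ_A + 0.162×(-24.3) + 0.171×(-5.5) + 0.284×(-38.3)
0.383·δ_A = -41.2 − (-15.754) = -25.446
δ_A = -25.446 / 0.383 = -66.44‰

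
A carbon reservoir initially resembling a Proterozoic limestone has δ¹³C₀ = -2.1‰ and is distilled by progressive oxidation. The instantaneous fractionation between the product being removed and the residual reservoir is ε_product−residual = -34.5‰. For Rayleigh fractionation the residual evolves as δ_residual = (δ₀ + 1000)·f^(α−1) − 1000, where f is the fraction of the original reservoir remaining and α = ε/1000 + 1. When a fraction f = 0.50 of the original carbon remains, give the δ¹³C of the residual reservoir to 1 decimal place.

Rayleigh residual: δ_res = (δ₀ + 1000)·f^(α−1) − 1000
α = ε/1000 + 1 = 0.96550, so α − 1 = -0.03450
f^(α−1) = 0.50^(-0.03450) = 1.024202
δ_res = (-2.1 + 1000) × 1.024202 − 1000 = 1022.051 − 1000 = 22.05‰

22.1‰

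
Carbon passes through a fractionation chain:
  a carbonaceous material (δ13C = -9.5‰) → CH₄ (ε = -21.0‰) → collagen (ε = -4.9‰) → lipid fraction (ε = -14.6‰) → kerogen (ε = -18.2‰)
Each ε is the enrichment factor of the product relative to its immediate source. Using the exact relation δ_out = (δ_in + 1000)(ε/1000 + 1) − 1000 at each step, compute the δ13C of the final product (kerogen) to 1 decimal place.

-66.4‰

step 1: δ = (-9.50 + 1000)·(-21.0/1000 + 1) − 1000 = -30.30‰
step 2: δ = (-30.30 + 1000)·(-4.9/1000 + 1) − 1000 = -35.05‰
step 3: δ = (-35.05 + 1000)·(-14.6/1000 + 1) − 1000 = -49.14‰
step 4: δ = (-49.14 + 1000)·(-18.2/1000 + 1) − 1000 = -66.45‰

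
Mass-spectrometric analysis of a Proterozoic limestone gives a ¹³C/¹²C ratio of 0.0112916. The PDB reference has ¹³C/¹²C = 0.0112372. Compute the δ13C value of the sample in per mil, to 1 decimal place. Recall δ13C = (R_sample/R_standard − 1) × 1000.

4.8 per mil

δ13C = (R_sample / R_standard − 1) × 1000
R_sample / R_standard = 0.0112916 / 0.0112372 = 1.004841
δ13C = (1.004841 − 1) × 1000 = 4.84 per mil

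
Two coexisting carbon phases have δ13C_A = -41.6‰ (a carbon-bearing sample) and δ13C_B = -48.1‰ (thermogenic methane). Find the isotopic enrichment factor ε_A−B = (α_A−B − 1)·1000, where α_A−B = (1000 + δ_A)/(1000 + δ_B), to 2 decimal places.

6.83‰

α_A−B = (1000 + -41.6) / (1000 + -48.1) = 958.4 / 951.9 = 1.006828
ε_A−B = (1.006828 − 1) × 1000 = 6.828‰
(The approximation ε ≈ δ_A − δ_B would give 6.5‰.)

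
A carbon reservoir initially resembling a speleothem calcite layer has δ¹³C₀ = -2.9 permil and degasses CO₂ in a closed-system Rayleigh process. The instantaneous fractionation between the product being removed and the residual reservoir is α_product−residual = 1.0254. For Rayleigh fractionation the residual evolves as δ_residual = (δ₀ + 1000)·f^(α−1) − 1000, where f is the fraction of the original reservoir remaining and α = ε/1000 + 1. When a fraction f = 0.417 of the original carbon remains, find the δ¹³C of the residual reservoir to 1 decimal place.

Rayleigh residual: δ_res = (δ₀ + 1000)·f^(α−1) − 1000
α − 1 = 0.02540
f^(α−1) = 0.417^(0.02540) = 0.978028
δ_res = (-2.9 + 1000) × 0.978028 − 1000 = 975.192 − 1000 = -24.81 permil

-24.8 permil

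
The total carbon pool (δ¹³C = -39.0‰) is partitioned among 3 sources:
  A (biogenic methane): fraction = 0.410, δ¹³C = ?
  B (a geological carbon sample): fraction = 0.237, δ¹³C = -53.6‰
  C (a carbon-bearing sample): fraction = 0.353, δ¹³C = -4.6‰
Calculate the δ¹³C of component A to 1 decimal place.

-60.2‰

Isotope mass balance: δ_bulk = Σ fᵢ·δᵢ.
-39.0 = 0.410×δ_A + 0.237×(-53.6) + 0.353×(-4.6)
0.410·δ_A = -39.0 − (-14.327) = -24.673
δ_A = -24.673 / 0.410 = -60.18‰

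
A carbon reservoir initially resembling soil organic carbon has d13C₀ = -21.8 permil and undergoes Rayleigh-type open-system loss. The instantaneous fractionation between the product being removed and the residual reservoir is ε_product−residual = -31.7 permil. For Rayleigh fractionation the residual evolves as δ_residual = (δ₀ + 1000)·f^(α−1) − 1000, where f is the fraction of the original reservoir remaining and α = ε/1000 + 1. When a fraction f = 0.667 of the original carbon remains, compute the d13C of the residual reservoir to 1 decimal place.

-9.2 permil

Rayleigh residual: δ_res = (δ₀ + 1000)·f^(α−1) − 1000
α = ε/1000 + 1 = 0.96830, so α − 1 = -0.03170
f^(α−1) = 0.667^(-0.03170) = 1.012920
δ_res = (-21.8 + 1000) × 1.012920 − 1000 = 990.838 − 1000 = -9.16 permil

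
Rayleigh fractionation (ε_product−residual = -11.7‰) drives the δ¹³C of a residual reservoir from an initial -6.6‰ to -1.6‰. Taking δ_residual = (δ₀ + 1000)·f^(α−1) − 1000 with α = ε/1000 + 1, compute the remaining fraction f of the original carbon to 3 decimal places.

0.651

α − 1 = ε/1000 = -0.0117
(δ_res + 1000)/(δ₀ + 1000) = (-1.6 + 1000)/(-6.6 + 1000) = 998.4/993.4 = 1.005033
f = 1.005033^(1/-0.0117) = exp(ln(1.005033)/-0.0117) = exp(0.00502/-0.0117)
f = exp(-0.4291) = 0.6511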